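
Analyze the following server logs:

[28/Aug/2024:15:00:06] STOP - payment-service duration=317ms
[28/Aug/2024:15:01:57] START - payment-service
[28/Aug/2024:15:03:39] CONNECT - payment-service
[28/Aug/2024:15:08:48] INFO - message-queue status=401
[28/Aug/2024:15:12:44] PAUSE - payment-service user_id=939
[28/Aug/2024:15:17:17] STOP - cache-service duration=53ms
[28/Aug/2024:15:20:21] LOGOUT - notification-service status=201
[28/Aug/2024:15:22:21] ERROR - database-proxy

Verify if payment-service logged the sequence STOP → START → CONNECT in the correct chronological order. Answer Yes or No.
Yes

To verify sequence order:

1. Find all events in sequence STOP → START → CONNECT for payment-service
2. Extract their timestamps
3. Check if timestamps are in ascending order
4. Result: Yes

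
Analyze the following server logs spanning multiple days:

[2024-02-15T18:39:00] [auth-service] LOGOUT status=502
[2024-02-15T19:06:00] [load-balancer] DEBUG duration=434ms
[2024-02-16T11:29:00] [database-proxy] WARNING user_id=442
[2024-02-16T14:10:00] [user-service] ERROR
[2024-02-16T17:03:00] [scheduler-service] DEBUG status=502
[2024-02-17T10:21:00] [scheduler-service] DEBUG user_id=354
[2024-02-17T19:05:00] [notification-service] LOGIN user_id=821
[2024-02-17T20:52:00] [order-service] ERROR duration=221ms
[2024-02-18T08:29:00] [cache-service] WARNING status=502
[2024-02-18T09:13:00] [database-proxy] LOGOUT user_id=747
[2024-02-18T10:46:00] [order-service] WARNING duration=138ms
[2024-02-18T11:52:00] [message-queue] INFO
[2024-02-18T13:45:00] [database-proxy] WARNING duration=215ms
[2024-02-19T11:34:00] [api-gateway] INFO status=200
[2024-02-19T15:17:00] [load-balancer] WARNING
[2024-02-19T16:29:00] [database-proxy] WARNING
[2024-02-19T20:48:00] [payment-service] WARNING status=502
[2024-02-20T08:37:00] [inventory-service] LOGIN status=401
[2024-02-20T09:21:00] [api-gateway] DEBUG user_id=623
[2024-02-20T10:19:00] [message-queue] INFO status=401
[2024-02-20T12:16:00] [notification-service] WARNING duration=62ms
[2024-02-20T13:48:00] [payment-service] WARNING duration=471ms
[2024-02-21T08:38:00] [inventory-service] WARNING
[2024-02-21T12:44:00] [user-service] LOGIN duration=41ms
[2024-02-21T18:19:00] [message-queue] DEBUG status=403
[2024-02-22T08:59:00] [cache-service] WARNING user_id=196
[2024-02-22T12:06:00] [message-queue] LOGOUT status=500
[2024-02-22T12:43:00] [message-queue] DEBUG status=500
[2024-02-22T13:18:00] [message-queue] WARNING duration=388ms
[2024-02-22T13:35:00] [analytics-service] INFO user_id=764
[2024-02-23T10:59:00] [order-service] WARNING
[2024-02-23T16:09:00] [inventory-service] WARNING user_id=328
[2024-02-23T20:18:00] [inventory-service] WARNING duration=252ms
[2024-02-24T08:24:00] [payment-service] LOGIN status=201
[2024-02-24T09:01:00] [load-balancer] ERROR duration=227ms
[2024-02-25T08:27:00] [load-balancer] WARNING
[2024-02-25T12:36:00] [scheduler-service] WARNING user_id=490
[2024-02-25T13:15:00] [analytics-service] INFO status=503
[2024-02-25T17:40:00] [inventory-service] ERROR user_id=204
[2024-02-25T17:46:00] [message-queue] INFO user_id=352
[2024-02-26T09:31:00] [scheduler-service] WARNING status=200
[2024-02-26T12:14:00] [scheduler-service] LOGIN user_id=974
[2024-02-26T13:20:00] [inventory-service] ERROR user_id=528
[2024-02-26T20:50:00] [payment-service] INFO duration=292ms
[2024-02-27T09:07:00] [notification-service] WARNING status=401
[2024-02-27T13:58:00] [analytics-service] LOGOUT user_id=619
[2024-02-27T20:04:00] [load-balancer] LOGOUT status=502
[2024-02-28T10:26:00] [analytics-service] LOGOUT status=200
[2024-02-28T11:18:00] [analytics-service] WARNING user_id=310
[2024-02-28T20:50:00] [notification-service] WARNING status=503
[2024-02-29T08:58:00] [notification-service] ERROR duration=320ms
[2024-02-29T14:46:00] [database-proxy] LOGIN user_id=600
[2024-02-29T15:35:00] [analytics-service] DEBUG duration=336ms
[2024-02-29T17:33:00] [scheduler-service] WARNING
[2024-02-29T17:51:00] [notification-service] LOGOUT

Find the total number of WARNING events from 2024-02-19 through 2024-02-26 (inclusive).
14

To filter by date range:

1. Date range: 2024-02-19 through 2024-02-26, both dates inclusive
2. Filter for WARNING events whose date falls in this range
3. Count matching events: 14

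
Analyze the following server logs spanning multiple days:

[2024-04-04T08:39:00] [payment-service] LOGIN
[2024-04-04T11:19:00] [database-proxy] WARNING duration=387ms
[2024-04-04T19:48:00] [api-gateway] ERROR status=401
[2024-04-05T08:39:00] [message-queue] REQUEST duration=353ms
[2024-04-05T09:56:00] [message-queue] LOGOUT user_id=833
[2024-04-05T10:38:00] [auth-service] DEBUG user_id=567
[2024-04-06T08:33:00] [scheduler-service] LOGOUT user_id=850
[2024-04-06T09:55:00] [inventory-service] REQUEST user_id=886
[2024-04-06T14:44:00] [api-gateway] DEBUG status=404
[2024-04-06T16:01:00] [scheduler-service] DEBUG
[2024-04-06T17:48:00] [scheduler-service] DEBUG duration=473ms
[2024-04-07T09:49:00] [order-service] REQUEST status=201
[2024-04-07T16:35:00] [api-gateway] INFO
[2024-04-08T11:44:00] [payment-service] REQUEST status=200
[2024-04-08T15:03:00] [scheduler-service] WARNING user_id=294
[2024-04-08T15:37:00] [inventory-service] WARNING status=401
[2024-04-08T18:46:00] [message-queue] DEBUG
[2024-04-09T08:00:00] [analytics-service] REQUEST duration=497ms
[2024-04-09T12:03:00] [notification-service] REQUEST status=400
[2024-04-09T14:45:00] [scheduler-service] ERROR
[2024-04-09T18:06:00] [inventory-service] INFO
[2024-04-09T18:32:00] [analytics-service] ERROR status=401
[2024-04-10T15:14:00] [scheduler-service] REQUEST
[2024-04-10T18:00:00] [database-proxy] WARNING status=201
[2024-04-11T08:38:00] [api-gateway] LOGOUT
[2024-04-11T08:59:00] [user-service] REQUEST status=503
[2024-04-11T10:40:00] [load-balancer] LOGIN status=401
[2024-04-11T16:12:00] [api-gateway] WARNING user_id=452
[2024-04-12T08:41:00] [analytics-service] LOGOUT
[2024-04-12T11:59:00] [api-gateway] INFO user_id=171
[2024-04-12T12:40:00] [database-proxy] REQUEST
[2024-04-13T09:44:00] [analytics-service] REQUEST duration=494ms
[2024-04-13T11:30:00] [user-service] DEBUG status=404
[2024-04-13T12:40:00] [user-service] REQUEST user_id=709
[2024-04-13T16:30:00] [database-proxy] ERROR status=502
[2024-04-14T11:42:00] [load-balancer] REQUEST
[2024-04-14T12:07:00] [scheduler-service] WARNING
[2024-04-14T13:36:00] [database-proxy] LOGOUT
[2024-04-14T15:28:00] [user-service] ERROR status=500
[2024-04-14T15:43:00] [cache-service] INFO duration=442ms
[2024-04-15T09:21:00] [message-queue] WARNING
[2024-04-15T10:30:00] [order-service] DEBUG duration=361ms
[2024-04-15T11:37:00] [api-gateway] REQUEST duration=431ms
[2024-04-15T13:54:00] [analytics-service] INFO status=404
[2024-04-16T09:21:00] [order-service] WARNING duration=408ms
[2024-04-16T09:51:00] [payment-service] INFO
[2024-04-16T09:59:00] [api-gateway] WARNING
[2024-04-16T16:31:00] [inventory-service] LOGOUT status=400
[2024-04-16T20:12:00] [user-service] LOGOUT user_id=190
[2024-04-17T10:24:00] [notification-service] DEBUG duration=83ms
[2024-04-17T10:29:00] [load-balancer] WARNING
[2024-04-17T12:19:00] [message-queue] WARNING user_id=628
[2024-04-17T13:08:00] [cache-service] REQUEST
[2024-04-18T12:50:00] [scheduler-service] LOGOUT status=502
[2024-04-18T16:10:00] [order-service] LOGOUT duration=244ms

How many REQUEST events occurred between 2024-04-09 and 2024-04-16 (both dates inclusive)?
9

To filter by date range:

1. Date range: 2024-04-09 through 2024-04-16, both dates inclusive
2. Filter for REQUEST events whose date falls in this range
3. Count matching events: 9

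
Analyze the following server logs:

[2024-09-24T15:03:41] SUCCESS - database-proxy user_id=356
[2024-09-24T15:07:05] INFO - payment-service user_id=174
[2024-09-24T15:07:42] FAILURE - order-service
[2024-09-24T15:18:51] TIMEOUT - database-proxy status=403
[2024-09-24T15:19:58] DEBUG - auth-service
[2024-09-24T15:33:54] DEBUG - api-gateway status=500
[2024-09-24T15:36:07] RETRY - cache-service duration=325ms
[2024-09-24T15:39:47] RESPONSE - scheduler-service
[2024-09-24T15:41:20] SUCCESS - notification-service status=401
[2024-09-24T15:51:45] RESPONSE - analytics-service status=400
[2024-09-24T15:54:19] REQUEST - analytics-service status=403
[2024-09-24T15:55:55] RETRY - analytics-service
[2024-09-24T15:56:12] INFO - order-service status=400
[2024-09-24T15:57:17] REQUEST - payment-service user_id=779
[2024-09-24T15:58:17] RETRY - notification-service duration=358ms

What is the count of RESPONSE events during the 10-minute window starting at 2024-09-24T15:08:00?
0

To count events in the time window:

1. Window boundaries: 2024-09-24T15:08:00 to 2024-09-24T15:18:00
2. Filter for RESPONSE events within this window
3. Count matching events: 0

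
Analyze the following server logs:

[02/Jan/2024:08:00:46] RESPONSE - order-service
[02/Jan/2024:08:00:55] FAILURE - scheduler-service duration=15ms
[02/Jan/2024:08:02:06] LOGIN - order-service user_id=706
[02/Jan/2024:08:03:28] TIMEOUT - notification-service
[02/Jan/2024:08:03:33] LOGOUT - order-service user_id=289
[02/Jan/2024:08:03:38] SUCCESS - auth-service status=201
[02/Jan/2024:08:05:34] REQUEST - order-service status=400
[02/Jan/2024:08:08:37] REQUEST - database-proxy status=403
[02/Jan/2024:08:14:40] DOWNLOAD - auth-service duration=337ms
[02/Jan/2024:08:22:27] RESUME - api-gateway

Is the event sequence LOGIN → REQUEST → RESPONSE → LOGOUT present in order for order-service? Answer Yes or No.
No

To verify sequence order:

1. Find all events in sequence LOGIN → REQUEST → RESPONSE → LOGOUT for order-service
2. Extract their timestamps
3. Check if timestamps are in ascending order
4. Result: No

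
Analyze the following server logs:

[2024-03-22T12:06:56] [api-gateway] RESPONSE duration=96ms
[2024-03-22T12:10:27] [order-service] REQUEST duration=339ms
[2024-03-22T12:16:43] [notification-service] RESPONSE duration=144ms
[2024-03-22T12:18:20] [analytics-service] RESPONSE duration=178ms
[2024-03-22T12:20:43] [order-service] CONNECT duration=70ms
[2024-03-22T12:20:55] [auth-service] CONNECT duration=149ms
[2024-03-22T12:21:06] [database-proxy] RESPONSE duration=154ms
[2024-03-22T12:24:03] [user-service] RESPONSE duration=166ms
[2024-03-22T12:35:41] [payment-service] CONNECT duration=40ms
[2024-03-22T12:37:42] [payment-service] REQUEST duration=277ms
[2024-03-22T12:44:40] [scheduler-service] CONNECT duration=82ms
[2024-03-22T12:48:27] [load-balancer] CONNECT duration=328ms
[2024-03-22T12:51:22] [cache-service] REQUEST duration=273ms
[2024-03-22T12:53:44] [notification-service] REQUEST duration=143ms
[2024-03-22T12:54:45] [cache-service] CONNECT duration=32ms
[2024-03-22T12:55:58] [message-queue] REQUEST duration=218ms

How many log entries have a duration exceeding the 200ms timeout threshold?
5

To count timeouts:

1. Threshold: 200ms
2. Extract duration from each log entry
3. Count entries where duration > 200
4. Timeout count: 5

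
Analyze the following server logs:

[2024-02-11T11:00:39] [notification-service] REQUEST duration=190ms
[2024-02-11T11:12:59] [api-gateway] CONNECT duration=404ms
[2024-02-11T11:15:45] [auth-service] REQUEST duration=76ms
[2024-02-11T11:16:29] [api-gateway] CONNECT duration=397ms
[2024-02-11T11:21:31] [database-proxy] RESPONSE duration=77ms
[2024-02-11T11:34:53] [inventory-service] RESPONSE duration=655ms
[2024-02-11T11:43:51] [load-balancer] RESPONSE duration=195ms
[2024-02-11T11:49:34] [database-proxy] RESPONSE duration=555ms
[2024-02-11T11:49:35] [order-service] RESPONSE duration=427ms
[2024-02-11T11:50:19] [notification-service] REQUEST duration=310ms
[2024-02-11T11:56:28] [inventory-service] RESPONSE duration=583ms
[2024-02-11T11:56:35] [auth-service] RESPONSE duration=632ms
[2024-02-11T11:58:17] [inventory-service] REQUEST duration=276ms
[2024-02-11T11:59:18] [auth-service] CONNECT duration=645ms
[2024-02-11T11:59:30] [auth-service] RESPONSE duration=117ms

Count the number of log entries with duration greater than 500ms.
5

To count timeouts:

1. Threshold: 500ms
2. Extract duration from each log entry
3. Count entries where duration > 500
4. Timeout count: 5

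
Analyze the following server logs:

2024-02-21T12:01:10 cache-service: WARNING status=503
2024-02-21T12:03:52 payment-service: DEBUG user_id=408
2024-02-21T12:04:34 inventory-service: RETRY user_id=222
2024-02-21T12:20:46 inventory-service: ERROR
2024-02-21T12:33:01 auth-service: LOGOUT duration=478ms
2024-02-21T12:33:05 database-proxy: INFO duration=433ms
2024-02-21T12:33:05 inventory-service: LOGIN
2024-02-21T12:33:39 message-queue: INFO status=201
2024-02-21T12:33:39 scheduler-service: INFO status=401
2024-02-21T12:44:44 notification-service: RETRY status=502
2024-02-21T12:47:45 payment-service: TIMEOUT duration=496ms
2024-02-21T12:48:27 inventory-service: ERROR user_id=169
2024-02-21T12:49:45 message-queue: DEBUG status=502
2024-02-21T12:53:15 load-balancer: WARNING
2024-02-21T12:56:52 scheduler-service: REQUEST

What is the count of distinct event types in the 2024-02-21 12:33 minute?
3

To count unique event types:

1. Filter events in the minute starting at 2024-02-21 12:33
2. Extract event types from matching entries
3. Count unique types: 3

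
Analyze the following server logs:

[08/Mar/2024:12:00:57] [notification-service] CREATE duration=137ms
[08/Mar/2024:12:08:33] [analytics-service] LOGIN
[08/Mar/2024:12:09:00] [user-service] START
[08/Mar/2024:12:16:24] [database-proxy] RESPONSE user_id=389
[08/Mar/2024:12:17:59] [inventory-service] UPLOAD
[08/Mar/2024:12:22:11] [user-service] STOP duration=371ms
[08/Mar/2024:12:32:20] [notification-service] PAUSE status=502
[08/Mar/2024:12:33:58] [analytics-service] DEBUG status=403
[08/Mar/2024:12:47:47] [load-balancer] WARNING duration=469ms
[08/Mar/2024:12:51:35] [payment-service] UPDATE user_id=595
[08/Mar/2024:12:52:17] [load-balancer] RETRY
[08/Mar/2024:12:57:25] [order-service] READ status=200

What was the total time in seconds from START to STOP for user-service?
791

To calculate state duration:

1. Find START event for user-service: 08/Mar/2024:12:09:00
2. Find STOP event for user-service: 08/Mar/2024:12:22:11
3. Calculate duration: 08/Mar/2024:12:22:11 - 08/Mar/2024:12:09:00 = 791 seconds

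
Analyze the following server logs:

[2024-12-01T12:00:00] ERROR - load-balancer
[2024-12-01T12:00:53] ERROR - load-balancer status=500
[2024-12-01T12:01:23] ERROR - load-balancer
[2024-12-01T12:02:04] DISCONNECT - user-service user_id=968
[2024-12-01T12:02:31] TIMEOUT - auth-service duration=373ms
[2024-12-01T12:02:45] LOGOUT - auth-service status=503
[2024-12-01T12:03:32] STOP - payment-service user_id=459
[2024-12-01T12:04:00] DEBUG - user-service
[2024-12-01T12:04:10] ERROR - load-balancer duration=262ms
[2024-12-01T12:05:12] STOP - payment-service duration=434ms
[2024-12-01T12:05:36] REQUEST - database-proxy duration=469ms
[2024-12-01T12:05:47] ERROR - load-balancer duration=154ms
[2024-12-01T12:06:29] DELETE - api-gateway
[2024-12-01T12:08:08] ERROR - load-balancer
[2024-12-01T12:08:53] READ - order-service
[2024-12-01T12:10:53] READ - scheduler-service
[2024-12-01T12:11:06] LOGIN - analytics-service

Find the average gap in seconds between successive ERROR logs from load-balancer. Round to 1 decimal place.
97.6

To calculate average interval:

1. Find all ERROR events for load-balancer in order
2. Calculate time gaps between consecutive events
3. Compute mean of gaps: 488 / 5 = 97.6 seconds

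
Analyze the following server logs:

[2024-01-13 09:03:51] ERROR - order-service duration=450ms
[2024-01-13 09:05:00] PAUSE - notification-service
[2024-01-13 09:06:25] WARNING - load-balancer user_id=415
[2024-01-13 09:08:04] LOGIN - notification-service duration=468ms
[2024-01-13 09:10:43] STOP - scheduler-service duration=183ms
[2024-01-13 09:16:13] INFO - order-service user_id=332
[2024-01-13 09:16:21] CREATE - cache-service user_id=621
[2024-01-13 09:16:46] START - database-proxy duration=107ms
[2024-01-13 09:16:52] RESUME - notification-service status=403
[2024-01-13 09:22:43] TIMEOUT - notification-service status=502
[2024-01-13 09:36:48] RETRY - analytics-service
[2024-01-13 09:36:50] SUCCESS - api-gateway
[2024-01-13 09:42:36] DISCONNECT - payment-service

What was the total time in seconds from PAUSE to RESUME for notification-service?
712

To calculate state duration:

1. Find PAUSE event for notification-service: 2024-01-13 09:05:00
2. Find RESUME event for notification-service: 2024-01-13 09:16:52
3. Calculate duration: 2024-01-13 09:16:52 - 2024-01-13 09:05:00 = 712 seconds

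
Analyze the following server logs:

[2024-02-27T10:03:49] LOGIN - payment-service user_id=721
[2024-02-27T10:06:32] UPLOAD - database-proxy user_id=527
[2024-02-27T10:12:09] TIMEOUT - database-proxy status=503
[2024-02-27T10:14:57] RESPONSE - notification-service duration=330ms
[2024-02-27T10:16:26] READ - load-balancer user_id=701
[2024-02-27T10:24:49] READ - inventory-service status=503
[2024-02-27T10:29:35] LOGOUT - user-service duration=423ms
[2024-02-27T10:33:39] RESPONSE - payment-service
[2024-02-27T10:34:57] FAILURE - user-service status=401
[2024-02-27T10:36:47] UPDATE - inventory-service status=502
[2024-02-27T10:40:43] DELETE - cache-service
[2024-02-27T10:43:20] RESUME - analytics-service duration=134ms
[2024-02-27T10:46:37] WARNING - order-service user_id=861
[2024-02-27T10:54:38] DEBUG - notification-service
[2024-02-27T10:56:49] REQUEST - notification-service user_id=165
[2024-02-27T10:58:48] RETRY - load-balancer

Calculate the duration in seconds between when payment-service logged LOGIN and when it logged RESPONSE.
1790

To find the time between events:

1. Locate the first LOGIN event for payment-service: 2024-02-27T10:03:49
2. Locate the first RESPONSE event for payment-service: 2024-02-27T10:33:39
3. Calculate the difference: 2024-02-27T10:33:39 - 2024-02-27T10:03:49 = 1790 seconds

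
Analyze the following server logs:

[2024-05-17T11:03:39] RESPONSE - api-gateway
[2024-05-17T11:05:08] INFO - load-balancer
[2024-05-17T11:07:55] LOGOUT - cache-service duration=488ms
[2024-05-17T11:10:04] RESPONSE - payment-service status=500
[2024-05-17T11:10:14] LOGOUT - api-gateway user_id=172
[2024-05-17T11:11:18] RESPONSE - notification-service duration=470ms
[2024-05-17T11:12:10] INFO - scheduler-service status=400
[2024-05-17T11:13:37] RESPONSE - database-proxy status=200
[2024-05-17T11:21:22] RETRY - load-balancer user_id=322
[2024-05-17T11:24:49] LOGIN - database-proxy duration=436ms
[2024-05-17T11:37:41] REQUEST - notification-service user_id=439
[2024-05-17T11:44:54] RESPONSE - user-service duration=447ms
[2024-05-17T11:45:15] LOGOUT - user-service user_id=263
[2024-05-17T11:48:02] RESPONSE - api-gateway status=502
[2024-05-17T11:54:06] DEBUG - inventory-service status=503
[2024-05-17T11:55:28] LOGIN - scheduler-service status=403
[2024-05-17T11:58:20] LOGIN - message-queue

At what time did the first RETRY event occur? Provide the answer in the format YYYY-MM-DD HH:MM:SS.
2024-05-17 11:21:22

To find the first event:

1. Filter for all RETRY events
2. Sort by timestamp
3. Select the first one
4. Timestamp: 2024-05-17 11:21:22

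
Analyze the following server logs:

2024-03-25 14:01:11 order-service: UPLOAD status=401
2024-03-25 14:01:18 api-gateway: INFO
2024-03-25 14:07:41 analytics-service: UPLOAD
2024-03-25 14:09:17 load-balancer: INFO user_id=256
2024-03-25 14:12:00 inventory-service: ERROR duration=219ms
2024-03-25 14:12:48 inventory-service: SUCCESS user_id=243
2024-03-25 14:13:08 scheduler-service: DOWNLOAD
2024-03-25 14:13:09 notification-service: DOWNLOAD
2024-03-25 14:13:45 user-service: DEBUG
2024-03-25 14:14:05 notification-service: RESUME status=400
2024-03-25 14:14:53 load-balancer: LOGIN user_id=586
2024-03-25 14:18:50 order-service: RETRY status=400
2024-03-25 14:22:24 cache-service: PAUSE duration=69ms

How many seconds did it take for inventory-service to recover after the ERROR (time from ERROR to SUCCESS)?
48

To calculate recovery time:

1. Find ERROR event for inventory-service: 2024-03-25 14:12:00
2. Find next SUCCESS event for inventory-service: 2024-03-25 14:12:48
3. Recovery time: 2024-03-25 14:12:48 - 2024-03-25 14:12:00 = 48 seconds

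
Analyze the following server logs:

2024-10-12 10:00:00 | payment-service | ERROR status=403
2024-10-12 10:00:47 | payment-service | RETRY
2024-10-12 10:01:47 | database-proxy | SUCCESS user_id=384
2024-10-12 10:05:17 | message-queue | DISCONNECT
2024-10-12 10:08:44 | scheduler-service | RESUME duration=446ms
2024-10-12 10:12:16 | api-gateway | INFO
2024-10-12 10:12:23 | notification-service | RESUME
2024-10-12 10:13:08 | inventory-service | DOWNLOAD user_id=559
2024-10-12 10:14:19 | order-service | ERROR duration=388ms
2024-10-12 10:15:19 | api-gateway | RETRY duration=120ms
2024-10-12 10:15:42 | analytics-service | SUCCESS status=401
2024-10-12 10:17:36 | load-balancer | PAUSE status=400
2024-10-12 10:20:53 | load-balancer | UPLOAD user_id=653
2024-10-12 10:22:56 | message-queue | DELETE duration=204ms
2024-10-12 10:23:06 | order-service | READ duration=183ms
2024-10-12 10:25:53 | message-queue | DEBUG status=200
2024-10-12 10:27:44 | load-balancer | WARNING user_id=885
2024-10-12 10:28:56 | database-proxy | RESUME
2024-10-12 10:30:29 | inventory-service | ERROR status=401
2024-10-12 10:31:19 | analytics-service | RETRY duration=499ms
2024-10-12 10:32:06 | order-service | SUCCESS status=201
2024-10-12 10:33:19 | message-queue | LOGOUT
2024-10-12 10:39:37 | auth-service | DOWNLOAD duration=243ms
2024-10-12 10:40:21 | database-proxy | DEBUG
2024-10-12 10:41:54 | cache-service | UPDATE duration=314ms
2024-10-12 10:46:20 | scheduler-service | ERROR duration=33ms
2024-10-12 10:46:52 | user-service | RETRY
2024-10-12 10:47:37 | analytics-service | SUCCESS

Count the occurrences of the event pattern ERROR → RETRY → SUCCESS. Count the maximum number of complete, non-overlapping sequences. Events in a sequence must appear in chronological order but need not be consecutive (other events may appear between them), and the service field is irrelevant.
4

To count sequences:

1. Look for pattern: ERROR → RETRY → SUCCESS
2. Greedily scan the log in chronological order, matching each sequence element in turn (ignoring service)
3. Each time the full pattern completes, increment the count and restart matching from the next event
4. Complete non-overlapping sequences found: 4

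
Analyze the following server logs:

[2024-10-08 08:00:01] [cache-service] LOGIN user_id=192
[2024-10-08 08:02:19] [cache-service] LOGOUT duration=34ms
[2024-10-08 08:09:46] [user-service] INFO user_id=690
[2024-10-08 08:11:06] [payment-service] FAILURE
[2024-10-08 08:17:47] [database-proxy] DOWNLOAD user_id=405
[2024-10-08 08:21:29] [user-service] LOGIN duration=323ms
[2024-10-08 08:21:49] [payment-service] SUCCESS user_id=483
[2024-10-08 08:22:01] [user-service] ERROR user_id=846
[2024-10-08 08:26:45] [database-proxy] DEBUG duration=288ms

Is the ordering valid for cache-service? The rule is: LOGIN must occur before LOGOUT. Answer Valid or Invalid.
Valid

To validate ordering:

1. Required order: LOGIN → LOGOUT
2. Rule: LOGIN must occur before LOGOUT
3. Check actual order of events for cache-service
4. Result: Valid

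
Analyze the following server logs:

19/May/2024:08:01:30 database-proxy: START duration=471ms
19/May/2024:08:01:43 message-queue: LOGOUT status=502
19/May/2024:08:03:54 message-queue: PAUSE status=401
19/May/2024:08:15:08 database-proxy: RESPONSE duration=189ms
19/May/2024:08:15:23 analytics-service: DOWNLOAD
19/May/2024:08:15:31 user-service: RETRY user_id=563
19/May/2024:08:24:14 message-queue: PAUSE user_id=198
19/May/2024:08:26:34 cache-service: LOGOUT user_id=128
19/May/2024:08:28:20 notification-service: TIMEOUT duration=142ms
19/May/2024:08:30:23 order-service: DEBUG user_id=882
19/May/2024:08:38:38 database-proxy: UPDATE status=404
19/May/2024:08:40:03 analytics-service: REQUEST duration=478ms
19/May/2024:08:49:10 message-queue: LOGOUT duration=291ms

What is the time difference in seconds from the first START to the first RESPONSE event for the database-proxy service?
818

To find the time between events:

1. Locate the first START event for database-proxy: 19/May/2024:08:01:30
2. Locate the first RESPONSE event for database-proxy: 19/May/2024:08:15:08
3. Calculate the difference: 19/May/2024:08:15:08 - 19/May/2024:08:01:30 = 818 seconds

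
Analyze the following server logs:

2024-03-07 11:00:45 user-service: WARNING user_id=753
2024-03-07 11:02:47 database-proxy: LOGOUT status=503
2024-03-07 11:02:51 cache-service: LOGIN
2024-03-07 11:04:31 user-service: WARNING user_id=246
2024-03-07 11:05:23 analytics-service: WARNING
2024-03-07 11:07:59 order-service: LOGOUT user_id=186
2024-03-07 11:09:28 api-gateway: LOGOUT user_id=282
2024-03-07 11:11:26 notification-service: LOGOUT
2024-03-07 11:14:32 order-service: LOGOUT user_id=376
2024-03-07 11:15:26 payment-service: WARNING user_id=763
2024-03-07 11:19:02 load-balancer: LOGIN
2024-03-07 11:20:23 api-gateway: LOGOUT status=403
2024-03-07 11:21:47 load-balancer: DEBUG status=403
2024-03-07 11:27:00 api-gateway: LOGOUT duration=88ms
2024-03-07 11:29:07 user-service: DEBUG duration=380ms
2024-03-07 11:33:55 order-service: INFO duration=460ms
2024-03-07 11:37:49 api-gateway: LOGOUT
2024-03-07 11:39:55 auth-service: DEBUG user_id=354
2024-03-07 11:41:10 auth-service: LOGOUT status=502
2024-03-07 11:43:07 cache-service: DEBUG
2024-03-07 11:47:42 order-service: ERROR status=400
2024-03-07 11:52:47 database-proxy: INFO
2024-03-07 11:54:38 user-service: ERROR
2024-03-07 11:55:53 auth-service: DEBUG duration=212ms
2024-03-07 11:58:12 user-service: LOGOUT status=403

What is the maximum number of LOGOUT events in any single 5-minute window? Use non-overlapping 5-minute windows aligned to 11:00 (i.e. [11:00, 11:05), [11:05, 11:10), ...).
2

To find the burst window:

1. Divide the log period into non-overlapping 5-minute windows starting at 11:00
2. Count LOGOUT events in each window
3. Find the window with maximum count
4. Maximum events in a window: 2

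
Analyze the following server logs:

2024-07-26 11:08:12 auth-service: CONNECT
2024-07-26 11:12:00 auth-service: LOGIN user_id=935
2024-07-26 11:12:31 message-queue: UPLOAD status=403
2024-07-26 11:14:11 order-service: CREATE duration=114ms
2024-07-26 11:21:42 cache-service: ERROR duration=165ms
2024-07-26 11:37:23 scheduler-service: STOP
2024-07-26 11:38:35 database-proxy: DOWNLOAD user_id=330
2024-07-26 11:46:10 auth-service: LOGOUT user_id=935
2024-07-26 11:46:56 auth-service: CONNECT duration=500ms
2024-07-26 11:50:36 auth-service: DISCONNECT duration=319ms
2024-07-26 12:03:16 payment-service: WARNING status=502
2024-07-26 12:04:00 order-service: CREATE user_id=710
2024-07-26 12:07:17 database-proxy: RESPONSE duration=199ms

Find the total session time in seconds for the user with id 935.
2050

To calculate session duration:

1. Find LOGIN event for user_id=935: 2024-07-26 11:12:00
2. Find LOGOUT event for user_id=935: 2024-07-26 11:46:10
3. Session duration: 2024-07-26 11:46:10 - 2024-07-26 11:12:00 = 2050 seconds (34 minutes)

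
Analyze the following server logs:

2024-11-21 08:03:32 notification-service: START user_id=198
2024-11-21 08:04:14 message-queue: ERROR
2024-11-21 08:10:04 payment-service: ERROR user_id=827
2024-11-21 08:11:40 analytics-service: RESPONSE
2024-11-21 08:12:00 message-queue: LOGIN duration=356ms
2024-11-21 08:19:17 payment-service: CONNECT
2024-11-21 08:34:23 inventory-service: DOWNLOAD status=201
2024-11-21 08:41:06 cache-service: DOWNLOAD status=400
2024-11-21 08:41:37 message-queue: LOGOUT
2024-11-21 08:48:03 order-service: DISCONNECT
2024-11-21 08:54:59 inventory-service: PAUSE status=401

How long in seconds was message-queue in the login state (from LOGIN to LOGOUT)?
1777

To calculate state duration:

1. Find LOGIN event for message-queue: 2024-11-21 08:12:00
2. Find LOGOUT event for message-queue: 2024-11-21 08:41:37
3. Calculate duration: 2024-11-21 08:41:37 - 2024-11-21 08:12:00 = 1777 seconds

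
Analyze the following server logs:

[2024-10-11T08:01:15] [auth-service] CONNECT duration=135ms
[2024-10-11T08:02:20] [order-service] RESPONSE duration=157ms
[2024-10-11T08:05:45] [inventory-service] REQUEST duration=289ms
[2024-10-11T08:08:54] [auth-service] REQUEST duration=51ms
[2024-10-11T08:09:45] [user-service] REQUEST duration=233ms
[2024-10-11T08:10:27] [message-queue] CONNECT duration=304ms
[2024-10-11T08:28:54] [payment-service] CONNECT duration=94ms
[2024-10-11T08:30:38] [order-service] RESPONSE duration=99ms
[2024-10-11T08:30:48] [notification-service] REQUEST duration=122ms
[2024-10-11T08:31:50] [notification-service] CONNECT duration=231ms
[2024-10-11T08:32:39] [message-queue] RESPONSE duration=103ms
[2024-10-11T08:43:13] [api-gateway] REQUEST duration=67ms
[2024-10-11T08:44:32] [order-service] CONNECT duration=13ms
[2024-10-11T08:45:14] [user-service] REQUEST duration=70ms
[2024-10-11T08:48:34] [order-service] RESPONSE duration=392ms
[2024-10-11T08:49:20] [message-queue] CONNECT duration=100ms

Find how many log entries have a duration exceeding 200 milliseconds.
5

To count timeouts:

1. Threshold: 200ms
2. Extract duration from each log entry
3. Count entries where duration > 200
4. Timeout count: 5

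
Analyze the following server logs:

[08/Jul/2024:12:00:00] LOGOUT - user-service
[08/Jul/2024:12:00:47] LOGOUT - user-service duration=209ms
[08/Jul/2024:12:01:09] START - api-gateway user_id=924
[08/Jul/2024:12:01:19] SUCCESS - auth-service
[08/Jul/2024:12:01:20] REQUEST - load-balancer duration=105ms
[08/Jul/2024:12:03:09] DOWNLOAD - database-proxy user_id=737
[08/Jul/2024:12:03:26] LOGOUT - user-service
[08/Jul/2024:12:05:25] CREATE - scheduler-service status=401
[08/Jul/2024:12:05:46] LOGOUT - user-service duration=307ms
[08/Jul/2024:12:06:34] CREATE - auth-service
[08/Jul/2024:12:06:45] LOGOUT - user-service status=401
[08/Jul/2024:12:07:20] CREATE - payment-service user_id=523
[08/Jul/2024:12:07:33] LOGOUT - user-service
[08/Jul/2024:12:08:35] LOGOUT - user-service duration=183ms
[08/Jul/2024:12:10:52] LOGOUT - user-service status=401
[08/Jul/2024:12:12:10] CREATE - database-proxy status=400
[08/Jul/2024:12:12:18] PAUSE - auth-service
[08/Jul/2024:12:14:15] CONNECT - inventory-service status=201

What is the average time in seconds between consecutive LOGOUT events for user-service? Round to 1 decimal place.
93.1

To calculate average interval:

1. Find all LOGOUT events for user-service in order
2. Calculate time gaps between consecutive events
3. Compute mean of gaps: 652 / 7 = 93.1 seconds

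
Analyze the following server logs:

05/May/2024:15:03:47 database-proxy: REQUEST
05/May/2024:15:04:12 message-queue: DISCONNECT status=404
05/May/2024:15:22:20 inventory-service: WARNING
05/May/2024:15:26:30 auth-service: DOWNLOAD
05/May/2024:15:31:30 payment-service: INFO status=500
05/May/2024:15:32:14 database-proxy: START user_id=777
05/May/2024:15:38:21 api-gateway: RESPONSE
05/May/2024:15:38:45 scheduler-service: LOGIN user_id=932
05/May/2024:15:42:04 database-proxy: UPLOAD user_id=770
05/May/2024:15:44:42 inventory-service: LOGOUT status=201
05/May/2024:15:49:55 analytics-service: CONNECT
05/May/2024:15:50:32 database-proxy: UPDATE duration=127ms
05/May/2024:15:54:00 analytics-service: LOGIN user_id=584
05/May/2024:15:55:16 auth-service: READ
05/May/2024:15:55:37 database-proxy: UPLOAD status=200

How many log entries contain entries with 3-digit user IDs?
4

To find matching entries:

1. Pattern to match: entries with 3-digit user IDs
2. Scan each log entry for the pattern
3. Count matches: 4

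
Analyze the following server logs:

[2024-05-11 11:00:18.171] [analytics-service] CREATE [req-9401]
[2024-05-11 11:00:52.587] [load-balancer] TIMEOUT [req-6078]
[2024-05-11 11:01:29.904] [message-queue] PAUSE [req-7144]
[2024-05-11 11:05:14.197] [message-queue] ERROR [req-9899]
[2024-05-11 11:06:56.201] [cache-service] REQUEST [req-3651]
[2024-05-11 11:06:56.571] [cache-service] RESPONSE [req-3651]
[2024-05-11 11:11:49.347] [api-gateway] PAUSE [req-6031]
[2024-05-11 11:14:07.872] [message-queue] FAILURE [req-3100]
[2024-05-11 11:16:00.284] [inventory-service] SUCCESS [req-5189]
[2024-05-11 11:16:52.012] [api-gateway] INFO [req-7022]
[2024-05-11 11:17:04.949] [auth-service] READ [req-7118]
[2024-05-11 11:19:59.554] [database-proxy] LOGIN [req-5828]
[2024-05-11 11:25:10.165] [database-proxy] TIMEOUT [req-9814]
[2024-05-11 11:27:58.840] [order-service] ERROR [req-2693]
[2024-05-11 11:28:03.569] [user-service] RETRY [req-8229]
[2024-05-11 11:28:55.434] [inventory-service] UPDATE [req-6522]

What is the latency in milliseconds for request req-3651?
370

To calculate latency:

1. Find REQUEST with id req-3651: 2024-05-11 11:06:56.201
2. Find RESPONSE with id req-3651: 2024-05-11 11:06:56.571
3. Latency: 2024-05-11 11:06:56.571 - 2024-05-11 11:06:56.201 = 370ms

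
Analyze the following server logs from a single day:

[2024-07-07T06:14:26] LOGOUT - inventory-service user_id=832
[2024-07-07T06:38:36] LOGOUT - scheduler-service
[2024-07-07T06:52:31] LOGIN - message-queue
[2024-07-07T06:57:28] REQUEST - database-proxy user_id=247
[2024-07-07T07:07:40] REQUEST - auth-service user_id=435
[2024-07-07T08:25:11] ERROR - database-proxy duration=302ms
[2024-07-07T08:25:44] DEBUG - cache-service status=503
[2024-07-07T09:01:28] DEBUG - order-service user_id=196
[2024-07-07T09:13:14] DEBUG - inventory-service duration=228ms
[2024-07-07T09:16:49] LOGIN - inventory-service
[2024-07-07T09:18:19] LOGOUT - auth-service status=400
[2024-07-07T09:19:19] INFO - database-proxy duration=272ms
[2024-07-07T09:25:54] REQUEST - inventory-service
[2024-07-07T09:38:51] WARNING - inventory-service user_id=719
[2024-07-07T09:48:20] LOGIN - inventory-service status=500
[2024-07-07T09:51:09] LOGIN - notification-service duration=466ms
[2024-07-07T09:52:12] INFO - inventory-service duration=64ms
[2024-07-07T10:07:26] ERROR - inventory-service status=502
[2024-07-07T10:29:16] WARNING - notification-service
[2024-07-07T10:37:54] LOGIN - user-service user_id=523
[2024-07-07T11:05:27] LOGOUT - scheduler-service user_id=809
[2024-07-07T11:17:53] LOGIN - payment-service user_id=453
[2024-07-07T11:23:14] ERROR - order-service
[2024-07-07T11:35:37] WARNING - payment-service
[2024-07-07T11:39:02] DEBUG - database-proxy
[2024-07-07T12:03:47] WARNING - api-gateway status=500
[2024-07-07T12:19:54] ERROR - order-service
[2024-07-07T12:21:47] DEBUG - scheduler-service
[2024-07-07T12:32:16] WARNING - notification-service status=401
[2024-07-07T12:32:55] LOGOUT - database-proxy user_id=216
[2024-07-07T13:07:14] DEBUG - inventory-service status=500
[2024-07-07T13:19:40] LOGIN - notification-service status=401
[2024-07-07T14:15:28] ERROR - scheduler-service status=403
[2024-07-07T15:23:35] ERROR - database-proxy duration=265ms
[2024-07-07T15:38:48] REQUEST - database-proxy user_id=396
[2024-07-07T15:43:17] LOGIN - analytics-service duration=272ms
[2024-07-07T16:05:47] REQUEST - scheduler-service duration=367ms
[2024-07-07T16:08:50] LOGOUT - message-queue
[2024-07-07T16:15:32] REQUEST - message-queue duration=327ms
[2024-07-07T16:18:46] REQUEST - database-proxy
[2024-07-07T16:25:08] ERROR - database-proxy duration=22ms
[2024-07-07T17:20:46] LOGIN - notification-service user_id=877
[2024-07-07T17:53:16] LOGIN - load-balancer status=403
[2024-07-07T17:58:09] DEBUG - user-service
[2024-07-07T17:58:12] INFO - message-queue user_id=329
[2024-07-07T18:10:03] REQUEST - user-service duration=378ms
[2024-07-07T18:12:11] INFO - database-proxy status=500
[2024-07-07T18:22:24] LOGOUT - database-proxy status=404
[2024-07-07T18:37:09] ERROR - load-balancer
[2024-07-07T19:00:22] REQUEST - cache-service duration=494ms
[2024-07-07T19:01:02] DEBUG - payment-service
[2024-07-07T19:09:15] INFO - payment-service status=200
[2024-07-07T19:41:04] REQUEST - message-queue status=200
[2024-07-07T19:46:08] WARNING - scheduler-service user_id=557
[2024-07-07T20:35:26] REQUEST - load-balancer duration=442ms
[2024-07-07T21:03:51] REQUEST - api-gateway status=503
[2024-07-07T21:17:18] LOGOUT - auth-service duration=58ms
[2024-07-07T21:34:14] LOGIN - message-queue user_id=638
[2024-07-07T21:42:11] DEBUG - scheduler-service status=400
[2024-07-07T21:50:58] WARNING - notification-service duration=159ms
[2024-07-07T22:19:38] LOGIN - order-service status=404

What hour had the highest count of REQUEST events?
16

To find the peak hour:

1. Group all REQUEST events by hour
2. Count events in each hour
3. Find hour with maximum count
4. Peak hour: 16 (with 3 events)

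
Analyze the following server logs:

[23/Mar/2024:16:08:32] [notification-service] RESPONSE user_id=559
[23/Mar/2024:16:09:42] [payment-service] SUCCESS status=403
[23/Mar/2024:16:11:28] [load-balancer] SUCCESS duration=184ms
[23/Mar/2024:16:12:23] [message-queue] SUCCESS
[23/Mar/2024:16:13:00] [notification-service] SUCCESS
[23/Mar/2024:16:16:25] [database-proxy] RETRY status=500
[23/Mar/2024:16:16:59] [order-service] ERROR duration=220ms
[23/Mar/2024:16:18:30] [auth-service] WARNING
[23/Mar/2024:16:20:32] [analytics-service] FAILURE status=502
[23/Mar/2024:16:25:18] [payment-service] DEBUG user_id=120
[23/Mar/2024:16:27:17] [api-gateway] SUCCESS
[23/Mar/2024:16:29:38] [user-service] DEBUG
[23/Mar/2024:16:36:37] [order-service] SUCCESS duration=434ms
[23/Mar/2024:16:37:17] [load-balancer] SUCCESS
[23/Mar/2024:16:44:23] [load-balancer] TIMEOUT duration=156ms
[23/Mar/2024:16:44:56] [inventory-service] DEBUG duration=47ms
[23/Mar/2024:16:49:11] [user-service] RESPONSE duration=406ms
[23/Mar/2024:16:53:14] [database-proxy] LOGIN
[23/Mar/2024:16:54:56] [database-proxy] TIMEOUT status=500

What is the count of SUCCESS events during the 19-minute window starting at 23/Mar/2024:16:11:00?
4

To count events in the time window:

1. Window boundaries: 23/Mar/2024:16:11:00 to 23/Mar/2024:16:30:00
2. Filter for SUCCESS events within this window
3. Count matching events: 4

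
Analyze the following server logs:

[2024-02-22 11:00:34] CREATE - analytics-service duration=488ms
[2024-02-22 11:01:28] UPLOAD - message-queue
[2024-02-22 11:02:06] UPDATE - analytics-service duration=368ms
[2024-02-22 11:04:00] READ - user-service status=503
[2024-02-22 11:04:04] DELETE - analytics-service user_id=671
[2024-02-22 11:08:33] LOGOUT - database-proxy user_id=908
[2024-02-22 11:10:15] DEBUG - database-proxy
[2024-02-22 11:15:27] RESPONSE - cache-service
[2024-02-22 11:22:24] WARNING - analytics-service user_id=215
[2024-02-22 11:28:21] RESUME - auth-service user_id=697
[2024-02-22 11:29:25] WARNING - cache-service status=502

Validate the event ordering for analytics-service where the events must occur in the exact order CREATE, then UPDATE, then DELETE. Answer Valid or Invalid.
Valid

To validate ordering:

1. Required order: CREATE → UPDATE → DELETE
2. Rule: the events must occur in the exact order CREATE, then UPDATE, then DELETE
3. Check actual order of events for analytics-service
4. Result: Valid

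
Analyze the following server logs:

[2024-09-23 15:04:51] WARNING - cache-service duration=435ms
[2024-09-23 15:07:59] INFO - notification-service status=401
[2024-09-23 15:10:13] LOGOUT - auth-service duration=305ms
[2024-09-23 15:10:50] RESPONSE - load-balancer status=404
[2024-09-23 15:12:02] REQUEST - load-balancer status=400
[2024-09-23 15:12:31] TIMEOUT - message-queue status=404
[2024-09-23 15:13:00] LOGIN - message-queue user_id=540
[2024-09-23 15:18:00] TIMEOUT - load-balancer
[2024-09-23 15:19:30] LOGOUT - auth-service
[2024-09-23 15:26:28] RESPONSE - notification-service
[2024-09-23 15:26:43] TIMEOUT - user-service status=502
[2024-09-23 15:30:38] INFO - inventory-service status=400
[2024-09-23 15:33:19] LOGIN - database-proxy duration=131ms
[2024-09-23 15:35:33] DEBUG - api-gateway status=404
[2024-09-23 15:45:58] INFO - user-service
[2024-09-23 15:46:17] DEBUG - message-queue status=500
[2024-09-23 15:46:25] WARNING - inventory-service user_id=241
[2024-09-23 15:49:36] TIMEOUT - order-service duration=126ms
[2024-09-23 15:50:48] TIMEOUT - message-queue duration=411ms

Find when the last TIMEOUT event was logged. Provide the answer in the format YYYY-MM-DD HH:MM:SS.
2024-09-23 15:50:48

To find the last event:

1. Filter for all TIMEOUT events
2. Sort by timestamp
3. Select the last one
4. Timestamp: 2024-09-23 15:50:48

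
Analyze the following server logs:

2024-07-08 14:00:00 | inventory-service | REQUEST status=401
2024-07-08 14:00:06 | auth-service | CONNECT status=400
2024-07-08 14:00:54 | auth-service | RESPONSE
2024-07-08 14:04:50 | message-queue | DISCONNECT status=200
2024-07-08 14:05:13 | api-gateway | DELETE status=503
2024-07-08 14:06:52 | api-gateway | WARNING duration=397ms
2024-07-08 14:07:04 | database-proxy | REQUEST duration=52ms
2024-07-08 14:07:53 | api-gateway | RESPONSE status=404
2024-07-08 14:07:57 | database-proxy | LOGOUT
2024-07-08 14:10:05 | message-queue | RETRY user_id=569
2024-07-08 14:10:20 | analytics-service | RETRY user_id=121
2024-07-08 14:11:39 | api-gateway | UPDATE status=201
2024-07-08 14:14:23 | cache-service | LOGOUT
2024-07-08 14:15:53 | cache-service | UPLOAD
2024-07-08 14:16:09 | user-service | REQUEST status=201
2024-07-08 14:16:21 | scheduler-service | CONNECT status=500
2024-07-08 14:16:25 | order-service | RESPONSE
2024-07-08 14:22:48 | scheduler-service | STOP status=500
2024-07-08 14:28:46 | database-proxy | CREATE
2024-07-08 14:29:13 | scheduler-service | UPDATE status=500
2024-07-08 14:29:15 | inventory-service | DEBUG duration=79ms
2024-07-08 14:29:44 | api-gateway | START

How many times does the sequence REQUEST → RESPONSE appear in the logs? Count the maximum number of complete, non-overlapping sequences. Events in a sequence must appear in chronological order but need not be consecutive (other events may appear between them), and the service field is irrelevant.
3

To count sequences:

1. Look for pattern: REQUEST → RESPONSE
2. Greedily scan the log in chronological order, matching each sequence element in turn (ignoring service)
3. Each time the full pattern completes, increment the count and restart matching from the next event
4. Complete non-overlapping sequences found: 3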